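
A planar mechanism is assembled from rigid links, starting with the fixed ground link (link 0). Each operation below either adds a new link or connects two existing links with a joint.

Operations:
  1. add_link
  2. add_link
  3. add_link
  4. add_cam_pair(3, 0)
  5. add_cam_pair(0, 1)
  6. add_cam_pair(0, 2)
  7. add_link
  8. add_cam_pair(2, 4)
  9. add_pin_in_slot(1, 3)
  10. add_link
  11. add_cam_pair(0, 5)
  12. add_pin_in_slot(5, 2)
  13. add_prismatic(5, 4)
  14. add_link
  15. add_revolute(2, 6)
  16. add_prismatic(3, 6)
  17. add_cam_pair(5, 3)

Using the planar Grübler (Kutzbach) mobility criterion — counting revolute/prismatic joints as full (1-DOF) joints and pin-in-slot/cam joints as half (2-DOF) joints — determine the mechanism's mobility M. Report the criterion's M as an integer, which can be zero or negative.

M = 4

[1;0;0] (link 0 is ground)
L+ [2;0;0]
L+ [3;0;0]
L+ [4;0;0]
C(3,0)∈J2 [4;0;1]
C(0,1)∈J2 [4;0;2]
C(0,2)∈J2 [4;0;3]
L+ [5;0;3]
C(2,4)∈J2 [5;0;4]
PS(1,3)∈J2 [5;0;5]
L+ [6;0;5]
C(0,5)∈J2 [6;0;6]
PS(5,2)∈J2 [6;0;7]
P(5,4)∈J1 [6;1;7]
L+ [7;1;7]
R(2,6)∈J1 [7;2;7]
P(3,6)∈J1 [7;3;7]
C(5,3)∈J2 [7;3;8]
mobility = 18 − 6 − 8 = 4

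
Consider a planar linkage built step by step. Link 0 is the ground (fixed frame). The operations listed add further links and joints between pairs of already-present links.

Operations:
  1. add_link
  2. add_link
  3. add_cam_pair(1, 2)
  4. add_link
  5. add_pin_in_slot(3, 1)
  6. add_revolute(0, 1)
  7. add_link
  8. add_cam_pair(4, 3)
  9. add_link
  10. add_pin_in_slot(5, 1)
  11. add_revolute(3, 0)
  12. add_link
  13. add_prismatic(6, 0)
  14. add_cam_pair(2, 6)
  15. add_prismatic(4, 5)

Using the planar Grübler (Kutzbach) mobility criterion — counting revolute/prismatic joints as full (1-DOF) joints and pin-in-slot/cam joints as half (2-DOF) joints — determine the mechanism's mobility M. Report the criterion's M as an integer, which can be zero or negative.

M = 5

link 0 = ground. State L|J1|J2 = 1|0|0
+link1  2|0|0
+link2  3|0|0
C(1,2) f=2→J2  3|0|1
+link3  4|0|1
PS(3,1) f=2→J2  4|0|2
R(0,1) f=1→J1  4|1|2
+link4  5|1|2
C(4,3) f=2→J2  5|1|3
+link5  6|1|3
PS(5,1) f=2→J2  6|1|4
R(3,0) f=1→J1  6|2|4
+link6  7|2|4
P(6,0) f=1→J1  7|3|4
C(2,6) f=2→J2  7|3|5
P(4,5) f=1→J1  7|4|5
M = 3(7−1)−2·4−5 = 18−8−5 = 5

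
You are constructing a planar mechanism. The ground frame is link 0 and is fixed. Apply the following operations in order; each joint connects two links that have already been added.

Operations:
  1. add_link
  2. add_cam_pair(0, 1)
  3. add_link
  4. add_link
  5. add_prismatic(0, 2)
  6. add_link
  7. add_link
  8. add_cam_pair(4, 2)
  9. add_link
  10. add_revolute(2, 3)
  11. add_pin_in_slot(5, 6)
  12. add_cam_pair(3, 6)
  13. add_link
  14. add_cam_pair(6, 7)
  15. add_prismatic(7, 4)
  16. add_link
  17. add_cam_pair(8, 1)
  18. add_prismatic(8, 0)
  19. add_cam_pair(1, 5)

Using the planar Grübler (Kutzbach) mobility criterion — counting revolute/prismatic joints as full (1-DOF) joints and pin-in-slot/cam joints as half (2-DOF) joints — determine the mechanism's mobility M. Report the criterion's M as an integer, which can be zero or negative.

M = 9

L=1 J1=0 J2=0
add link → L=2 J1=0 J2=0
C@0,1 dof=2 J2 → L=2 J1=0 J2=1
add link → L=3 J1=0 J2=1
add link → L=4 J1=0 J2=1
P@0,2 dof=1 J1 → L=4 J1=1 J2=1
add link → L=5 J1=1 J2=1
add link → L=6 J1=1 J2=1
C@4,2 dof=2 J2 → L=6 J1=1 J2=2
add link → L=7 J1=1 J2=2
R@2,3 dof=1 J1 → L=7 J1=2 J2=2
PS@5,6 dof=2 J2 → L=7 J1=2 J2=3
C@3,6 dof=2 J2 → L=7 J1=2 J2=4
add link → L=8 J1=2 J2=4
C@6,7 dof=2 J2 → L=8 J1=2 J2=5
P@7,4 dof=1 J1 → L=8 J1=3 J2=5
add link → L=9 J1=3 J2=5
C@8,1 dof=2 J2 → L=9 J1=3 J2=6
P@8,0 dof=1 J1 → L=9 J1=4 J2=6
C@1,5 dof=2 J2 → L=9 J1=4 J2=7
M=3(L−1)−2J1−J2=3·8−2·4−7=9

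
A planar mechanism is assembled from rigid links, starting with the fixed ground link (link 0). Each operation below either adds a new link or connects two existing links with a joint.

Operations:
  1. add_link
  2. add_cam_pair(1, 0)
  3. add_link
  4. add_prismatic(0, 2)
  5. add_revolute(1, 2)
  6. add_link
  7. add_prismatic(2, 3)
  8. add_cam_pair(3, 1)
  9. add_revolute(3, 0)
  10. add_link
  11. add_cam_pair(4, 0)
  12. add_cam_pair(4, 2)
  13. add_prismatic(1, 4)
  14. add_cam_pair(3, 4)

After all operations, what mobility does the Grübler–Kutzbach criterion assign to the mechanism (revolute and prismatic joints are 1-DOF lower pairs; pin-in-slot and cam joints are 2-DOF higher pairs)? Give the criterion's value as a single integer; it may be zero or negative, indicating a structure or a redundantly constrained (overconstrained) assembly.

[1;0;0] (link 0 is ground)
L+ [2;0;0]
C(1,0)∈J2 [2;0;1]
L+ [3;0;1]
P(0,2)∈J1 [3;1;1]
R(1,2)∈J1 [3;2;1]
L+ [4;2;1]
P(2,3)∈J1 [4;3;1]
C(3,1)∈J2 [4;3;2]
R(3,0)∈J1 [4;4;2]
L+ [5;4;2]
C(4,0)∈J2 [5;4;3]
C(4,2)∈J2 [5;4;4]
P(1,4)∈J1 [5;5;4]
C(3,4)∈J2 [5;5;5]
mobility = 12 − 10 − 5 = -3

M = -3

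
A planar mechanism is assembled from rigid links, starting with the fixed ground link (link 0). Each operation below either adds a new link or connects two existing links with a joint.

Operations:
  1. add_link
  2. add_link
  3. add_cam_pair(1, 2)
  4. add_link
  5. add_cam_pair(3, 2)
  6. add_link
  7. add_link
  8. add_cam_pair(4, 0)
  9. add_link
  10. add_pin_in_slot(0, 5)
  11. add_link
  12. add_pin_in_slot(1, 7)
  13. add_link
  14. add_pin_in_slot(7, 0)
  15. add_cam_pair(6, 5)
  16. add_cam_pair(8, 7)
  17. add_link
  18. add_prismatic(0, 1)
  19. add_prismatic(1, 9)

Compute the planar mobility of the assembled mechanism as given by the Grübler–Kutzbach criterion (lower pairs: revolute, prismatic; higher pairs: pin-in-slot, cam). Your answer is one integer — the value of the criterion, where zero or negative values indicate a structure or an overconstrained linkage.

ground; <1,0,0>
#1 <2,0,0>
#2 <3,0,0>
C:1↔2 J2 <3,0,1>
#3 <4,0,1>
C:3↔2 J2 <4,0,2>
#4 <5,0,2>
#5 <6,0,2>
C:4↔0 J2 <6,0,3>
#6 <7,0,3>
PS:0↔5 J2 <7,0,4>
#7 <8,0,4>
PS:1↔7 J2 <8,0,5>
#8 <9,0,5>
PS:7↔0 J2 <9,0,6>
C:6↔5 J2 <9,0,7>
C:8↔7 J2 <9,0,8>
#9 <10,0,8>
P:0↔1 J1 <10,1,8>
P:1↔9 J1 <10,2,8>
3×9 − 2×2 − 1×8 = 15

M = 15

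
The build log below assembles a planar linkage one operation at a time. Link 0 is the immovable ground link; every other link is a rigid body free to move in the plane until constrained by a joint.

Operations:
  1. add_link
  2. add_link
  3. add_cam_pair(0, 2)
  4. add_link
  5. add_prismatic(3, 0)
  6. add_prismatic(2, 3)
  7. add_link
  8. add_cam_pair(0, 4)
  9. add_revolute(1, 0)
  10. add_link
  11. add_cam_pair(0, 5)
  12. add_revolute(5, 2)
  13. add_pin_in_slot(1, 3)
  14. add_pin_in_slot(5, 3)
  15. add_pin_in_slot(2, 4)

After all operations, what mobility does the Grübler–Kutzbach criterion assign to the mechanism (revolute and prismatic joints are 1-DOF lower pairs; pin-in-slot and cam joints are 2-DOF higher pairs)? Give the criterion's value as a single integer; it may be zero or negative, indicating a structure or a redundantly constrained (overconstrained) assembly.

M = 1

L=1 J1=0 J2=0
add link → L=2 J1=0 J2=0
add link → L=3 J1=0 J2=0
C@0,2 dof=2 J2 → L=3 J1=0 J2=1
add link → L=4 J1=0 J2=1
P@3,0 dof=1 J1 → L=4 J1=1 J2=1
P@2,3 dof=1 J1 → L=4 J1=2 J2=1
add link → L=5 J1=2 J2=1
C@0,4 dof=2 J2 → L=5 J1=2 J2=2
R@1,0 dof=1 J1 → L=5 J1=3 J2=2
add link → L=6 J1=3 J2=2
C@0,5 dof=2 J2 → L=6 J1=3 J2=3
R@5,2 dof=1 J1 → L=6 J1=4 J2=3
PS@1,3 dof=2 J2 → L=6 J1=4 J2=4
PS@5,3 dof=2 J2 → L=6 J1=4 J2=5
PS@2,4 dof=2 J2 → L=6 J1=4 J2=6
M=3(L−1)−2J1−J2=3·5−2·4−6=1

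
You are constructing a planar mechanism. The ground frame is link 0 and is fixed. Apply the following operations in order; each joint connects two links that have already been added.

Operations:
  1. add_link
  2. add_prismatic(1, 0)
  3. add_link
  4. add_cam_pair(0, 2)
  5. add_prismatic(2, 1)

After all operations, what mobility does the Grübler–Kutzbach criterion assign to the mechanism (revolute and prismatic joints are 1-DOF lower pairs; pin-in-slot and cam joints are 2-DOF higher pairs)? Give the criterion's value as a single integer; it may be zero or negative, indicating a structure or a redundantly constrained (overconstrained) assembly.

M = 1

ground; <1,0,0>
#1 <2,0,0>
P:1↔0 J1 <2,1,0>
#2 <3,1,0>
C:0↔2 J2 <3,1,1>
P:2↔1 J1 <3,2,1>
3×2 − 2×2 − 1×1 = 1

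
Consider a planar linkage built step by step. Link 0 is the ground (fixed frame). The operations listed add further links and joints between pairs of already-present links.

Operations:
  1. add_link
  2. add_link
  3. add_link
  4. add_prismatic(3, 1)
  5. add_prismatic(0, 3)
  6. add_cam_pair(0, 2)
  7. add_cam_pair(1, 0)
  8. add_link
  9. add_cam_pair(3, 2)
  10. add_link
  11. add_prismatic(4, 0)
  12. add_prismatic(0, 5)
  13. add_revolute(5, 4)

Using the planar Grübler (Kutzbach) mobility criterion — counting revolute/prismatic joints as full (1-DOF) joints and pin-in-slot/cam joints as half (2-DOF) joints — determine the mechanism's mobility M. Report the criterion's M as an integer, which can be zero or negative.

M = 2

ground; <1,0,0>
#1 <2,0,0>
#2 <3,0,0>
#3 <4,0,0>
P:3↔1 J1 <4,1,0>
P:0↔3 J1 <4,2,0>
C:0↔2 J2 <4,2,1>
C:1↔0 J2 <4,2,2>
#4 <5,2,2>
C:3↔2 J2 <5,2,3>
#5 <6,2,3>
P:4↔0 J1 <6,3,3>
P:0↔5 J1 <6,4,3>
R:5↔4 J1 <6,5,3>
3×5 − 2×5 − 1×3 = 2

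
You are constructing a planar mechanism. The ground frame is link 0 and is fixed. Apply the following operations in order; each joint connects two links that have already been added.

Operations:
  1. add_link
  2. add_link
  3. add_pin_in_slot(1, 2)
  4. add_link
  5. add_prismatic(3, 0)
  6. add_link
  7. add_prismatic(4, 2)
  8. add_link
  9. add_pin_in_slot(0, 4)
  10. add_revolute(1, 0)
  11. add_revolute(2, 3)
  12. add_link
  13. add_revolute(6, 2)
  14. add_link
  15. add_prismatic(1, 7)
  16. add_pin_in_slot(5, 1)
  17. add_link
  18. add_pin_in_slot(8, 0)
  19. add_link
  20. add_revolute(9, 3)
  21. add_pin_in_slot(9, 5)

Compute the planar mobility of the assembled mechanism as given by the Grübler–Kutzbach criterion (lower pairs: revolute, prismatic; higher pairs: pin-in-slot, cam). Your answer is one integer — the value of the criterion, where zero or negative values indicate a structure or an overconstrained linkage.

M = 8

(L,J1,J2)=(1,0,0); link0 fixed
link1: (2,0,0)
link2: (3,0,0)
PS 1-2 [J2]: (3,0,1)
link3: (4,0,1)
P 3-0 [J1]: (4,1,1)
link4: (5,1,1)
P 4-2 [J1]: (5,2,1)
link5: (6,2,1)
PS 0-4 [J2]: (6,2,2)
R 1-0 [J1]: (6,3,2)
R 2-3 [J1]: (6,4,2)
link6: (7,4,2)
R 6-2 [J1]: (7,5,2)
link7: (8,5,2)
P 1-7 [J1]: (8,6,2)
PS 5-1 [J2]: (8,6,3)
link8: (9,6,3)
PS 8-0 [J2]: (9,6,4)
link9: (10,6,4)
R 9-3 [J1]: (10,7,4)
PS 9-5 [J2]: (10,7,5)
Grübler: 3·9 − 2·7 − 5 = 8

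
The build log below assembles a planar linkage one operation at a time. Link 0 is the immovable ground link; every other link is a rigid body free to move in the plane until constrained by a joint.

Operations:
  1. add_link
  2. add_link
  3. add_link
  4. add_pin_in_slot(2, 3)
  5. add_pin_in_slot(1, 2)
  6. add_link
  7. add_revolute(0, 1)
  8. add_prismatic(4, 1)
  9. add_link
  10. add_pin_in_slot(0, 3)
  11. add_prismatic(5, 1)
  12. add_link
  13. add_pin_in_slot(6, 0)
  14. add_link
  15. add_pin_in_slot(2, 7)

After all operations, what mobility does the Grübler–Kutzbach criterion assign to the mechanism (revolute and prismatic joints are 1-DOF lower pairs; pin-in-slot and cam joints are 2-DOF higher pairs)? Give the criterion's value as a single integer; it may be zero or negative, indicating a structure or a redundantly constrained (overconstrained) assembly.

(L,J1,J2)=(1,0,0); link0 fixed
link1: (2,0,0)
link2: (3,0,0)
link3: (4,0,0)
PS 2-3 [J2]: (4,0,1)
PS 1-2 [J2]: (4,0,2)
link4: (5,0,2)
R 0-1 [J1]: (5,1,2)
P 4-1 [J1]: (5,2,2)
link5: (6,2,2)
PS 0-3 [J2]: (6,2,3)
P 5-1 [J1]: (6,3,3)
link6: (7,3,3)
PS 6-0 [J2]: (7,3,4)
link7: (8,3,4)
PS 2-7 [J2]: (8,3,5)
Grübler: 3·7 − 2·3 − 5 = 10

M = 10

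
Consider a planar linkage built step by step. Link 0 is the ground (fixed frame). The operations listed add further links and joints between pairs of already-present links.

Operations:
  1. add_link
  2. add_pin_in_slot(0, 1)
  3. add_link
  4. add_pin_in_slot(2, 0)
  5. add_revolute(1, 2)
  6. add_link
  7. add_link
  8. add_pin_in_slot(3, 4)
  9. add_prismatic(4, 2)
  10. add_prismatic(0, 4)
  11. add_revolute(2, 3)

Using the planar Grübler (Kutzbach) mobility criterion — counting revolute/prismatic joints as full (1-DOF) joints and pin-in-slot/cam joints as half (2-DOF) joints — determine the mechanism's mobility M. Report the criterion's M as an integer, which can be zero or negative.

M = 1

link 0 = ground. State L|J1|J2 = 1|0|0
+link1  2|0|0
PS(0,1) f=2→J2  2|0|1
+link2  3|0|1
PS(2,0) f=2→J2  3|0|2
R(1,2) f=1→J1  3|1|2
+link3  4|1|2
+link4  5|1|2
PS(3,4) f=2→J2  5|1|3
P(4,2) f=1→J1  5|2|3
P(0,4) f=1→J1  5|3|3
R(2,3) f=1→J1  5|4|3
M = 3(5−1)−2·4−3 = 12−8−3 = 1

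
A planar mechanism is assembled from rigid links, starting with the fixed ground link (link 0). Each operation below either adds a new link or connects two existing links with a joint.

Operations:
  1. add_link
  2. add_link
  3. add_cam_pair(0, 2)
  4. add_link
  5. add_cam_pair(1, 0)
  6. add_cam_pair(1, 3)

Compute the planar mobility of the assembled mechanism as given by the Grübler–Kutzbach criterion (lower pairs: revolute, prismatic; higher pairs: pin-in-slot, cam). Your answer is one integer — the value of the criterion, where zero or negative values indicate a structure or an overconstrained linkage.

M = 6

link 0 = ground. State L|J1|J2 = 1|0|0
+link1  2|0|0
+link2  3|0|0
C(0,2) f=2→J2  3|0|1
+link3  4|0|1
C(1,0) f=2→J2  4|0|2
C(1,3) f=2→J2  4|0|3
M = 3(4−1)−2·0−3 = 9−0−3 = 6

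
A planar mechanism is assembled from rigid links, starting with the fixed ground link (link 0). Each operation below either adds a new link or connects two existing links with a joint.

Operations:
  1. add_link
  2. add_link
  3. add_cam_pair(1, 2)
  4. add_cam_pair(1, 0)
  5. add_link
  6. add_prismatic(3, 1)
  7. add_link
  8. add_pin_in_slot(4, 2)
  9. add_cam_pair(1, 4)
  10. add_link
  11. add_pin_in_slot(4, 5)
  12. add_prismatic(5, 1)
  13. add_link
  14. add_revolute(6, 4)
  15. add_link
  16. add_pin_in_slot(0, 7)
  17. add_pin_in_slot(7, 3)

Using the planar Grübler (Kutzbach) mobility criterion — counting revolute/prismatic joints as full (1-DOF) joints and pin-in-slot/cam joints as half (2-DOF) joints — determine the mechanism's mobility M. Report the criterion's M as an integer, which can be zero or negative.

ground; <1,0,0>
#1 <2,0,0>
#2 <3,0,0>
C:1↔2 J2 <3,0,1>
C:1↔0 J2 <3,0,2>
#3 <4,0,2>
P:3↔1 J1 <4,1,2>
#4 <5,1,2>
PS:4↔2 J2 <5,1,3>
C:1↔4 J2 <5,1,4>
#5 <6,1,4>
PS:4↔5 J2 <6,1,5>
P:5↔1 J1 <6,2,5>
#6 <7,2,5>
R:6↔4 J1 <7,3,5>
#7 <8,3,5>
PS:0↔7 J2 <8,3,6>
PS:7↔3 J2 <8,3,7>
3×7 − 2×3 − 1×7 = 8

M = 8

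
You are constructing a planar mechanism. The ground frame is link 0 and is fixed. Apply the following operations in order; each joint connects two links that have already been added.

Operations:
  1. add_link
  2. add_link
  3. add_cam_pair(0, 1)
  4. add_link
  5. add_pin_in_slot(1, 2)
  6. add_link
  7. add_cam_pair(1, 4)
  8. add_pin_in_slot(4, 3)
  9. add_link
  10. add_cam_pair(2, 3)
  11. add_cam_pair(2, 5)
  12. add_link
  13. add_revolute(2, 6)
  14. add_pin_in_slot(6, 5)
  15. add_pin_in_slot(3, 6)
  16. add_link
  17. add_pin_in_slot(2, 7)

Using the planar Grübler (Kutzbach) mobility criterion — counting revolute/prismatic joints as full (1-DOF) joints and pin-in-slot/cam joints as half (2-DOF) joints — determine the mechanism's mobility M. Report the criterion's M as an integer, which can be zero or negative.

(L,J1,J2)=(1,0,0); link0 fixed
link1: (2,0,0)
link2: (3,0,0)
C 0-1 [J2]: (3,0,1)
link3: (4,0,1)
PS 1-2 [J2]: (4,0,2)
link4: (5,0,2)
C 1-4 [J2]: (5,0,3)
PS 4-3 [J2]: (5,0,4)
link5: (6,0,4)
C 2-3 [J2]: (6,0,5)
C 2-5 [J2]: (6,0,6)
link6: (7,0,6)
R 2-6 [J1]: (7,1,6)
PS 6-5 [J2]: (7,1,7)
PS 3-6 [J2]: (7,1,8)
link7: (8,1,8)
PS 2-7 [J2]: (8,1,9)
Grübler: 3·7 − 2·1 − 9 = 10

M = 10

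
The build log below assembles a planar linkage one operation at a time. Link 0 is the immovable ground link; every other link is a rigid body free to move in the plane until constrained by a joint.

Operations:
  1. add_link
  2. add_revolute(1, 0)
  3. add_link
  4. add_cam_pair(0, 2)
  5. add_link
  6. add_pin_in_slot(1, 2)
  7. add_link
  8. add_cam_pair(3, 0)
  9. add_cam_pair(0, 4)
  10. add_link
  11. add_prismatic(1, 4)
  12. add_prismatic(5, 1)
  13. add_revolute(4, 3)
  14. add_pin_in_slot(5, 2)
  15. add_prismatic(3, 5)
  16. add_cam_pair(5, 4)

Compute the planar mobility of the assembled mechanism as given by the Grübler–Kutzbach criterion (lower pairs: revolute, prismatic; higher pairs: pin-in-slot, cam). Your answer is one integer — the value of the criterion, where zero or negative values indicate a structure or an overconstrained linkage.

M = -1

(L,J1,J2)=(1,0,0); link0 fixed
link1: (2,0,0)
R 1-0 [J1]: (2,1,0)
link2: (3,1,0)
C 0-2 [J2]: (3,1,1)
link3: (4,1,1)
PS 1-2 [J2]: (4,1,2)
link4: (5,1,2)
C 3-0 [J2]: (5,1,3)
C 0-4 [J2]: (5,1,4)
link5: (6,1,4)
P 1-4 [J1]: (6,2,4)
P 5-1 [J1]: (6,3,4)
R 4-3 [J1]: (6,4,4)
PS 5-2 [J2]: (6,4,5)
P 3-5 [J1]: (6,5,5)
C 5-4 [J2]: (6,5,6)
Grübler: 3·5 − 2·5 − 6 = -1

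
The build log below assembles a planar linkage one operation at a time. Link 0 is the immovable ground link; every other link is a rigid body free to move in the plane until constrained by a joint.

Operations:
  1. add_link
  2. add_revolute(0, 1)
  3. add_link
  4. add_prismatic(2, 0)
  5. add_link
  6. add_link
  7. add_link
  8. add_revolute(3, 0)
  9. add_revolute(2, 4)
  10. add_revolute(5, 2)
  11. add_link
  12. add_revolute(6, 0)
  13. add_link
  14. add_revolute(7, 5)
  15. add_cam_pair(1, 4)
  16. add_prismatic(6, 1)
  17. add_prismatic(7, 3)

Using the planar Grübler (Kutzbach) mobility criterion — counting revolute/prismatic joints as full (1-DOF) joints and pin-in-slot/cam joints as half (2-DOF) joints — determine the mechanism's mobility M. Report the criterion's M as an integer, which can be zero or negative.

[1;0;0] (link 0 is ground)
L+ [2;0;0]
R(0,1)∈J1 [2;1;0]
L+ [3;1;0]
P(2,0)∈J1 [3;2;0]
L+ [4;2;0]
L+ [5;2;0]
L+ [6;2;0]
R(3,0)∈J1 [6;3;0]
R(2,4)∈J1 [6;4;0]
R(5,2)∈J1 [6;5;0]
L+ [7;5;0]
R(6,0)∈J1 [7;6;0]
L+ [8;6;0]
R(7,5)∈J1 [8;7;0]
C(1,4)∈J2 [8;7;1]
P(6,1)∈J1 [8;8;1]
P(7,3)∈J1 [8;9;1]
mobility = 21 − 18 − 1 = 2

M = 2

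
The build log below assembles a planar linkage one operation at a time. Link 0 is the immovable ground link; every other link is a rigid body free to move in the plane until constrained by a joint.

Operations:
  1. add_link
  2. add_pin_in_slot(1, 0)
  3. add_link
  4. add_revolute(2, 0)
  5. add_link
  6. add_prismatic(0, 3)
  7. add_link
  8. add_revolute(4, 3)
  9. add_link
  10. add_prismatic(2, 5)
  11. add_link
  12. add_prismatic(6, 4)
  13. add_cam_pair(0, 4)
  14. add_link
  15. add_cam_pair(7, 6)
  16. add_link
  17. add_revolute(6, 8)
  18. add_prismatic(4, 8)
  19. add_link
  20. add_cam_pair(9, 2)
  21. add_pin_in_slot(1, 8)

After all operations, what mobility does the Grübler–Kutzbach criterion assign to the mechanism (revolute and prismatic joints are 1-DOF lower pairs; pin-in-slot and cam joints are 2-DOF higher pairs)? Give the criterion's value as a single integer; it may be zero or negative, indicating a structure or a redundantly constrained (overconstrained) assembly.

ground; <1,0,0>
#1 <2,0,0>
PS:1↔0 J2 <2,0,1>
#2 <3,0,1>
R:2↔0 J1 <3,1,1>
#3 <4,1,1>
P:0↔3 J1 <4,2,1>
#4 <5,2,1>
R:4↔3 J1 <5,3,1>
#5 <6,3,1>
P:2↔5 J1 <6,4,1>
#6 <7,4,1>
P:6↔4 J1 <7,5,1>
C:0↔4 J2 <7,5,2>
#7 <8,5,2>
C:7↔6 J2 <8,5,3>
#8 <9,5,3>
R:6↔8 J1 <9,6,3>
P:4↔8 J1 <9,7,3>
#9 <10,7,3>
C:9↔2 J2 <10,7,4>
PS:1↔8 J2 <10,7,5>
3×9 − 2×7 − 1×5 = 8

M = 8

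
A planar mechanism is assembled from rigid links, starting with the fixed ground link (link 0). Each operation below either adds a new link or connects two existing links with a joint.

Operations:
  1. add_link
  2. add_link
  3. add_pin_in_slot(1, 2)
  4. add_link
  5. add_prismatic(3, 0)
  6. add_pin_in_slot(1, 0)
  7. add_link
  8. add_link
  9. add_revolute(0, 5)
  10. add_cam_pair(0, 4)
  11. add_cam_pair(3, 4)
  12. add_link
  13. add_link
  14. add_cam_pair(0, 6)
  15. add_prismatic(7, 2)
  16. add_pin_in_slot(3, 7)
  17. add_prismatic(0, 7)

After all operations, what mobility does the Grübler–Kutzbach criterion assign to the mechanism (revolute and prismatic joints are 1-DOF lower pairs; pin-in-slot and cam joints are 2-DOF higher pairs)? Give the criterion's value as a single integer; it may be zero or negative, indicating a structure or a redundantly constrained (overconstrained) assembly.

ground; <1,0,0>
#1 <2,0,0>
#2 <3,0,0>
PS:1↔2 J2 <3,0,1>
#3 <4,0,1>
P:3↔0 J1 <4,1,1>
PS:1↔0 J2 <4,1,2>
#4 <5,1,2>
#5 <6,1,2>
R:0↔5 J1 <6,2,2>
C:0↔4 J2 <6,2,3>
C:3↔4 J2 <6,2,4>
#6 <7,2,4>
#7 <8,2,4>
C:0↔6 J2 <8,2,5>
P:7↔2 J1 <8,3,5>
PS:3↔7 J2 <8,3,6>
P:0↔7 J1 <8,4,6>
3×7 − 2×4 − 1×6 = 7

M = 7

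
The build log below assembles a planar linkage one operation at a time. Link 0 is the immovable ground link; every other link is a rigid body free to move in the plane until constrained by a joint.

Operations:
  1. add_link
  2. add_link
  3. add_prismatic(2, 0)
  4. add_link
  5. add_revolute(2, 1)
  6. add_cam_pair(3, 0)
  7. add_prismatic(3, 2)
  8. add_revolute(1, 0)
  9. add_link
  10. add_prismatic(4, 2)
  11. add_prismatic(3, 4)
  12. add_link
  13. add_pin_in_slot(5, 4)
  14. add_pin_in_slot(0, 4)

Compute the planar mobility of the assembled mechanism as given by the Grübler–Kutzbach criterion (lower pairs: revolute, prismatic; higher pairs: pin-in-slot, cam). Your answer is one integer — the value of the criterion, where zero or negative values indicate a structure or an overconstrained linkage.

M = 0

L=1 J1=0 J2=0
add link → L=2 J1=0 J2=0
add link → L=3 J1=0 J2=0
P@2,0 dof=1 J1 → L=3 J1=1 J2=0
add link → L=4 J1=1 J2=0
R@2,1 dof=1 J1 → L=4 J1=2 J2=0
C@3,0 dof=2 J2 → L=4 J1=2 J2=1
P@3,2 dof=1 J1 → L=4 J1=3 J2=1
R@1,0 dof=1 J1 → L=4 J1=4 J2=1
add link → L=5 J1=4 J2=1
P@4,2 dof=1 J1 → L=5 J1=5 J2=1
P@3,4 dof=1 J1 → L=5 J1=6 J2=1
add link → L=6 J1=6 J2=1
PS@5,4 dof=2 J2 → L=6 J1=6 J2=2
PS@0,4 dof=2 J2 → L=6 J1=6 J2=3
M=3(L−1)−2J1−J2=3·5−2·6−3=0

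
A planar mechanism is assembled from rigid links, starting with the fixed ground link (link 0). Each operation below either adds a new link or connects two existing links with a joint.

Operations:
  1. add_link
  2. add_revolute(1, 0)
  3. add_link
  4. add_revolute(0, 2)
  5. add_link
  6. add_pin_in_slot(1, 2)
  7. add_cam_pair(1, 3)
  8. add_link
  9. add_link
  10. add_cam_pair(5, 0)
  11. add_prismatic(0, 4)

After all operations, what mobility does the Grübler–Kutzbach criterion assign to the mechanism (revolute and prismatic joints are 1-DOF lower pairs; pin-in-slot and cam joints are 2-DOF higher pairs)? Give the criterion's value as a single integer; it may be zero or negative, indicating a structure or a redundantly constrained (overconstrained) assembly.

M = 6

[1;0;0] (link 0 is ground)
L+ [2;0;0]
R(1,0)∈J1 [2;1;0]
L+ [3;1;0]
R(0,2)∈J1 [3;2;0]
L+ [4;2;0]
PS(1,2)∈J2 [4;2;1]
C(1,3)∈J2 [4;2;2]
L+ [5;2;2]
L+ [6;2;2]
C(5,0)∈J2 [6;2;3]
P(0,4)∈J1 [6;3;3]
mobility = 15 − 6 − 3 = 6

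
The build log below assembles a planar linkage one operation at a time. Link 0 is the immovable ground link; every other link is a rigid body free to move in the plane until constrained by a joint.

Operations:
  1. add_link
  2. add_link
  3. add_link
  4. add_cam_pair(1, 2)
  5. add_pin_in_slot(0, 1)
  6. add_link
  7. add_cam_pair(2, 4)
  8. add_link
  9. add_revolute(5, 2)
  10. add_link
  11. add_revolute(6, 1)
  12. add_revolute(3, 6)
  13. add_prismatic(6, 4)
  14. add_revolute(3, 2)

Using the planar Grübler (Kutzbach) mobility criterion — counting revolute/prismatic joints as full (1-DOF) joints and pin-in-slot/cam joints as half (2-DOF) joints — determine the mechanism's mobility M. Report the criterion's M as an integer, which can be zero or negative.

[1;0;0] (link 0 is ground)
L+ [2;0;0]
L+ [3;0;0]
L+ [4;0;0]
C(1,2)∈J2 [4;0;1]
PS(0,1)∈J2 [4;0;2]
L+ [5;0;2]
C(2,4)∈J2 [5;0;3]
L+ [6;0;3]
R(5,2)∈J1 [6;1;3]
L+ [7;1;3]
R(6,1)∈J1 [7;2;3]
R(3,6)∈J1 [7;3;3]
P(6,4)∈J1 [7;4;3]
R(3,2)∈J1 [7;5;3]
mobility = 18 − 10 − 3 = 5

M = 5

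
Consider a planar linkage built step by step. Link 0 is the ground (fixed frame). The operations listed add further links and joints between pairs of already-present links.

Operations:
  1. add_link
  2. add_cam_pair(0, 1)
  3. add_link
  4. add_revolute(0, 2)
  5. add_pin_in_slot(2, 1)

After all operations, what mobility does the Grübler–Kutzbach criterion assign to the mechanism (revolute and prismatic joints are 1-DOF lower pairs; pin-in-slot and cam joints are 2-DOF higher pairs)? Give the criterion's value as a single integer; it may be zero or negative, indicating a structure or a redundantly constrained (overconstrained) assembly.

[1;0;0] (link 0 is ground)
L+ [2;0;0]
C(0,1)∈J2 [2;0;1]
L+ [3;0;1]
R(0,2)∈J1 [3;1;1]
PS(2,1)∈J2 [3;1;2]
mobility = 6 − 2 − 2 = 2

M = 2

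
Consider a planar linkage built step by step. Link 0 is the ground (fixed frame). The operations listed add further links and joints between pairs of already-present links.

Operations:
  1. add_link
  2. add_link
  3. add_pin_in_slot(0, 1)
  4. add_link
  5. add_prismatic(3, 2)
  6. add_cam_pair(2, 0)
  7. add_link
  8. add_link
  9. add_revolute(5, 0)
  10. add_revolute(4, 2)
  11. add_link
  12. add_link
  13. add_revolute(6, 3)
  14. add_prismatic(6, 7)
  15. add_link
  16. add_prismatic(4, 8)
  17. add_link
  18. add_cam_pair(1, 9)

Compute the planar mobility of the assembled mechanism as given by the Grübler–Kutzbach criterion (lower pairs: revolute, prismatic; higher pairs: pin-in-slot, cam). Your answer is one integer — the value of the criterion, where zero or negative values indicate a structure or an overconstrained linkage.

M = 12

[1;0;0] (link 0 is ground)
L+ [2;0;0]
L+ [3;0;0]
PS(0,1)∈J2 [3;0;1]
L+ [4;0;1]
P(3,2)∈J1 [4;1;1]
C(2,0)∈J2 [4;1;2]
L+ [5;1;2]
L+ [6;1;2]
R(5,0)∈J1 [6;2;2]
R(4,2)∈J1 [6;3;2]
L+ [7;3;2]
L+ [8;3;2]
R(6,3)∈J1 [8;4;2]
P(6,7)∈J1 [8;5;2]
L+ [9;5;2]
P(4,8)∈J1 [9;6;2]
L+ [10;6;2]
C(1,9)∈J2 [10;6;3]
mobility = 27 − 12 − 3 = 12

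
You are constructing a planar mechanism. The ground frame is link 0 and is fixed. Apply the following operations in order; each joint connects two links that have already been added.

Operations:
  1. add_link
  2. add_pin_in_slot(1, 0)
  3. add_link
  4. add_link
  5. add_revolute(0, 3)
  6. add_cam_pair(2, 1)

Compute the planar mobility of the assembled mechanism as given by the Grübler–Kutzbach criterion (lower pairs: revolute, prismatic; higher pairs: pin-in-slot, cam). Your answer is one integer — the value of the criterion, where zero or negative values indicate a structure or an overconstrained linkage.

[1;0;0] (link 0 is ground)
L+ [2;0;0]
PS(1,0)∈J2 [2;0;1]
L+ [3;0;1]
L+ [4;0;1]
R(0,3)∈J1 [4;1;1]
C(2,1)∈J2 [4;1;2]
mobility = 9 − 2 − 2 = 5

M = 5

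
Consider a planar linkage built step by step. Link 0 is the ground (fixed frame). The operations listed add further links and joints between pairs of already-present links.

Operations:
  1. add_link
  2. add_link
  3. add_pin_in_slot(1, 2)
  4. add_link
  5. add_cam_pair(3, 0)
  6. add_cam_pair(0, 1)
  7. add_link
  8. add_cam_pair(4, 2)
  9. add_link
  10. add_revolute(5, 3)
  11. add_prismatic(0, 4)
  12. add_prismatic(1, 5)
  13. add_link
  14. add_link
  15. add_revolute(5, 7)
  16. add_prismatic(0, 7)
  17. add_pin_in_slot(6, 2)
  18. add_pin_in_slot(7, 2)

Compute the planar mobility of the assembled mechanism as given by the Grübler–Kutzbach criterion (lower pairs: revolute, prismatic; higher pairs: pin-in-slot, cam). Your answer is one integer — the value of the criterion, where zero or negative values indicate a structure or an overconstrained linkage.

[1;0;0] (link 0 is ground)
L+ [2;0;0]
L+ [3;0;0]
PS(1,2)∈J2 [3;0;1]
L+ [4;0;1]
C(3,0)∈J2 [4;0;2]
C(0,1)∈J2 [4;0;3]
L+ [5;0;3]
C(4,2)∈J2 [5;0;4]
L+ [6;0;4]
R(5,3)∈J1 [6;1;4]
P(0,4)∈J1 [6;2;4]
P(1,5)∈J1 [6;3;4]
L+ [7;3;4]
L+ [8;3;4]
R(5,7)∈J1 [8;4;4]
P(0,7)∈J1 [8;5;4]
PS(6,2)∈J2 [8;5;5]
PS(7,2)∈J2 [8;5;6]
mobility = 21 − 10 − 6 = 5

M = 5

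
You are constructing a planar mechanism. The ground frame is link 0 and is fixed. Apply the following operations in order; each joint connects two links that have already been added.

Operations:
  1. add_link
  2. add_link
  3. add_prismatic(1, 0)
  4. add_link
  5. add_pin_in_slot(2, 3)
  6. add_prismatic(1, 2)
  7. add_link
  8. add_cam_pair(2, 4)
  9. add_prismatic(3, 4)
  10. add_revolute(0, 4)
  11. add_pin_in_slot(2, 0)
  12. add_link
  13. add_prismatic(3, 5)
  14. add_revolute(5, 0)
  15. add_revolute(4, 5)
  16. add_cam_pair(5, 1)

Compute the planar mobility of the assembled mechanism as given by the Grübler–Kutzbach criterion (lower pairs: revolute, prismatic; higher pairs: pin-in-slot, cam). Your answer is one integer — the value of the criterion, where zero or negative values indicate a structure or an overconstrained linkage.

M = -3

[1;0;0] (link 0 is ground)
L+ [2;0;0]
L+ [3;0;0]
P(1,0)∈J1 [3;1;0]
L+ [4;1;0]
PS(2,3)∈J2 [4;1;1]
P(1,2)∈J1 [4;2;1]
L+ [5;2;1]
C(2,4)∈J2 [5;2;2]
P(3,4)∈J1 [5;3;2]
R(0,4)∈J1 [5;4;2]
PS(2,0)∈J2 [5;4;3]
L+ [6;4;3]
P(3,5)∈J1 [6;5;3]
R(5,0)∈J1 [6;6;3]
R(4,5)∈J1 [6;7;3]
C(5,1)∈J2 [6;7;4]
mobility = 15 − 14 − 4 = -3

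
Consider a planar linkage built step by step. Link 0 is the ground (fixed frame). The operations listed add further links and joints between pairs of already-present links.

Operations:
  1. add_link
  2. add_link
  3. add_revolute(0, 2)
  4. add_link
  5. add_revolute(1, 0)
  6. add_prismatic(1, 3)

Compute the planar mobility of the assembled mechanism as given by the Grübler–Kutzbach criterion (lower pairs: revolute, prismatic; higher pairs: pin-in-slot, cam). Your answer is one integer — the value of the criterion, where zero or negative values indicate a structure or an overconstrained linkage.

M = 3

[1;0;0] (link 0 is ground)
L+ [2;0;0]
L+ [3;0;0]
R(0,2)∈J1 [3;1;0]
L+ [4;1;0]
R(1,0)∈J1 [4;2;0]
P(1,3)∈J1 [4;3;0]
mobility = 9 − 6 − 0 = 3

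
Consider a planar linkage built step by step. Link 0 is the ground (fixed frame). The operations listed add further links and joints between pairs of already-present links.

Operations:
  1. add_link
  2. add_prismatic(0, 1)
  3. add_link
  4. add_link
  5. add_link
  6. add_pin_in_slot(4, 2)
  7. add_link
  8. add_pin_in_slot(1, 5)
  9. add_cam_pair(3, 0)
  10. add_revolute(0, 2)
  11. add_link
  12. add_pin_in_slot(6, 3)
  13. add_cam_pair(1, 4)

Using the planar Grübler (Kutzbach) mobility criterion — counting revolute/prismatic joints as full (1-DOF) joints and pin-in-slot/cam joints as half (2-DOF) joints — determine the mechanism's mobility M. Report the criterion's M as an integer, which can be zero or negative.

link 0 = ground. State L|J1|J2 = 1|0|0
+link1  2|0|0
P(0,1) f=1→J1  2|1|0
+link2  3|1|0
+link3  4|1|0
+link4  5|1|0
PS(4,2) f=2→J2  5|1|1
+link5  6|1|1
PS(1,5) f=2→J2  6|1|2
C(3,0) f=2→J2  6|1|3
R(0,2) f=1→J1  6|2|3
+link6  7|2|3
PS(6,3) f=2→J2  7|2|4
C(1,4) f=2→J2  7|2|5
M = 3(7−1)−2·2−5 = 18−4−5 = 9

M = 9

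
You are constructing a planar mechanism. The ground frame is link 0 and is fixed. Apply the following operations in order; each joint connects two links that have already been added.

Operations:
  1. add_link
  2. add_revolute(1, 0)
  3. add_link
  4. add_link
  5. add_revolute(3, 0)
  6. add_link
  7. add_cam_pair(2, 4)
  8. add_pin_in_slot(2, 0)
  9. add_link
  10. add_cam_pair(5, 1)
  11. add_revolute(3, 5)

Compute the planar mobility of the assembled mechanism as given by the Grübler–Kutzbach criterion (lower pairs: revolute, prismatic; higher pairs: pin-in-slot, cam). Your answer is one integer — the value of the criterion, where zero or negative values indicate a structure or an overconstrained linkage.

M = 6

[1;0;0] (link 0 is ground)
L+ [2;0;0]
R(1,0)∈J1 [2;1;0]
L+ [3;1;0]
L+ [4;1;0]
R(3,0)∈J1 [4;2;0]
L+ [5;2;0]
C(2,4)∈J2 [5;2;1]
PS(2,0)∈J2 [5;2;2]
L+ [6;2;2]
C(5,1)∈J2 [6;2;3]
R(3,5)∈J1 [6;3;3]
mobility = 15 − 6 − 3 = 6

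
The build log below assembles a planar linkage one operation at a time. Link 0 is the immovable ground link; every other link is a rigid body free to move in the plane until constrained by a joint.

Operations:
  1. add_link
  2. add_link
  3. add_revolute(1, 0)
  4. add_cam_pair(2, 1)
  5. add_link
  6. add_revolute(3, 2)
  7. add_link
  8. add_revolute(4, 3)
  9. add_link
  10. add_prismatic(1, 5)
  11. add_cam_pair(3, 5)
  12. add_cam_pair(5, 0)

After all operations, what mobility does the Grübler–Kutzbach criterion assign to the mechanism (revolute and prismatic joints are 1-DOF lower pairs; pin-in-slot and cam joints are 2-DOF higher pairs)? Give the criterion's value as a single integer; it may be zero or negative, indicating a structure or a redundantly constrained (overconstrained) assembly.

ground; <1,0,0>
#1 <2,0,0>
#2 <3,0,0>
R:1↔0 J1 <3,1,0>
C:2↔1 J2 <3,1,1>
#3 <4,1,1>
R:3↔2 J1 <4,2,1>
#4 <5,2,1>
R:4↔3 J1 <5,3,1>
#5 <6,3,1>
P:1↔5 J1 <6,4,1>
C:3↔5 J2 <6,4,2>
C:5↔0 J2 <6,4,3>
3×5 − 2×4 − 1×3 = 4

M = 4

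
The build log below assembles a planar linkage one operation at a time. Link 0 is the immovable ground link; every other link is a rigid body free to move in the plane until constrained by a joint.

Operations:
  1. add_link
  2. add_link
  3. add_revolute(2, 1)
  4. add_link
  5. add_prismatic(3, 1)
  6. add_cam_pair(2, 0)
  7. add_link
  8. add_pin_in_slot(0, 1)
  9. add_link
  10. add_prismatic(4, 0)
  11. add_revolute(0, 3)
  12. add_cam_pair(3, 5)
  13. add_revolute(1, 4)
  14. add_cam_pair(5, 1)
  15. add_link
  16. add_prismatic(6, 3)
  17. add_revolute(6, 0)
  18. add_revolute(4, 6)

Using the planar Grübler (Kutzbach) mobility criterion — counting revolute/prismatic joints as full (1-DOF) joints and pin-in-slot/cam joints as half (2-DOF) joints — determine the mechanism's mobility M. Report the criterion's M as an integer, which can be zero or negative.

M = -2

L=1 J1=0 J2=0
add link → L=2 J1=0 J2=0
add link → L=3 J1=0 J2=0
R@2,1 dof=1 J1 → L=3 J1=1 J2=0
add link → L=4 J1=1 J2=0
P@3,1 dof=1 J1 → L=4 J1=2 J2=0
C@2,0 dof=2 J2 → L=4 J1=2 J2=1
add link → L=5 J1=2 J2=1
PS@0,1 dof=2 J2 → L=5 J1=2 J2=2
add link → L=6 J1=2 J2=2
P@4,0 dof=1 J1 → L=6 J1=3 J2=2
R@0,3 dof=1 J1 → L=6 J1=4 J2=2
C@3,5 dof=2 J2 → L=6 J1=4 J2=3
R@1,4 dof=1 J1 → L=6 J1=5 J2=3
C@5,1 dof=2 J2 → L=6 J1=5 J2=4
add link → L=7 J1=5 J2=4
P@6,3 dof=1 J1 → L=7 J1=6 J2=4
R@6,0 dof=1 J1 → L=7 J1=7 J2=4
R@4,6 dof=1 J1 → L=7 J1=8 J2=4
M=3(L−1)−2J1−J2=3·6−2·8−4=-2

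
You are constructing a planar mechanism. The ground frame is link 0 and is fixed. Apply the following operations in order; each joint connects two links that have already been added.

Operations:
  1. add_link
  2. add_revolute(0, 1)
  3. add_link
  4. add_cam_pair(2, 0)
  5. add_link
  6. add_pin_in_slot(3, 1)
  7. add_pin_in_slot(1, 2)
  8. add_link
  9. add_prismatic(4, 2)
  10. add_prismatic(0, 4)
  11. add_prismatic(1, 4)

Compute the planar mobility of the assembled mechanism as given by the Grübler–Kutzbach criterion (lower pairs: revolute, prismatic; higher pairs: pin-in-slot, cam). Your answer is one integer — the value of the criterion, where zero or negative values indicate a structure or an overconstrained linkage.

M = 1

L=1 J1=0 J2=0
add link → L=2 J1=0 J2=0
R@0,1 dof=1 J1 → L=2 J1=1 J2=0
add link → L=3 J1=1 J2=0
C@2,0 dof=2 J2 → L=3 J1=1 J2=1
add link → L=4 J1=1 J2=1
PS@3,1 dof=2 J2 → L=4 J1=1 J2=2
PS@1,2 dof=2 J2 → L=4 J1=1 J2=3
add link → L=5 J1=1 J2=3
P@4,2 dof=1 J1 → L=5 J1=2 J2=3
P@0,4 dof=1 J1 → L=5 J1=3 J2=3
P@1,4 dof=1 J1 → L=5 J1=4 J2=3
M=3(L−1)−2J1−J2=3·4−2·4−3=1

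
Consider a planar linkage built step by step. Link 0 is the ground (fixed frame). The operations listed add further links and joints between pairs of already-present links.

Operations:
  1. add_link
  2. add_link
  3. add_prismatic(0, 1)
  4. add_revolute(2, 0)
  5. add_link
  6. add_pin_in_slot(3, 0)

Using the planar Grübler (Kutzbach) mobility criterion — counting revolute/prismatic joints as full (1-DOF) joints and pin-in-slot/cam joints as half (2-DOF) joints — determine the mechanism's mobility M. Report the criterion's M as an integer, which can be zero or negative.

M = 4

ground; <1,0,0>
#1 <2,0,0>
#2 <3,0,0>
P:0↔1 J1 <3,1,0>
R:2↔0 J1 <3,2,0>
#3 <4,2,0>
PS:3↔0 J2 <4,2,1>
3×3 − 2×2 − 1×1 = 4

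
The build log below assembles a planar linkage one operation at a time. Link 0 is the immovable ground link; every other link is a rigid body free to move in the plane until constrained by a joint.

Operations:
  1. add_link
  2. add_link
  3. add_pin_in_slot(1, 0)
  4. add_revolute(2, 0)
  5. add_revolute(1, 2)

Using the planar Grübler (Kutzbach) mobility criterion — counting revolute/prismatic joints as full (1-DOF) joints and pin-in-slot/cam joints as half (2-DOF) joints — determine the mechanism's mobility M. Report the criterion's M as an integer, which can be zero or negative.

M = 1

link 0 = ground. State L|J1|J2 = 1|0|0
+link1  2|0|0
+link2  3|0|0
PS(1,0) f=2→J2  3|0|1
R(2,0) f=1→J1  3|1|1
R(1,2) f=1→J1  3|2|1
M = 3(3−1)−2·2−1 = 6−4−1 = 1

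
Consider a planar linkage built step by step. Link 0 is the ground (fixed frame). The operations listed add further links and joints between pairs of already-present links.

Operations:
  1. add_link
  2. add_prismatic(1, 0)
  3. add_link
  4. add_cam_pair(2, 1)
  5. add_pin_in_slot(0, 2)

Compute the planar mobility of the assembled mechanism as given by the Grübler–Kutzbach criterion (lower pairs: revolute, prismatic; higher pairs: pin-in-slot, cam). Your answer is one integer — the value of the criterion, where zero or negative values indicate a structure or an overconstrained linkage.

M = 2

[1;0;0] (link 0 is ground)
L+ [2;0;0]
P(1,0)∈J1 [2;1;0]
L+ [3;1;0]
C(2,1)∈J2 [3;1;1]
PS(0,2)∈J2 [3;1;2]
mobility = 6 − 2 − 2 = 2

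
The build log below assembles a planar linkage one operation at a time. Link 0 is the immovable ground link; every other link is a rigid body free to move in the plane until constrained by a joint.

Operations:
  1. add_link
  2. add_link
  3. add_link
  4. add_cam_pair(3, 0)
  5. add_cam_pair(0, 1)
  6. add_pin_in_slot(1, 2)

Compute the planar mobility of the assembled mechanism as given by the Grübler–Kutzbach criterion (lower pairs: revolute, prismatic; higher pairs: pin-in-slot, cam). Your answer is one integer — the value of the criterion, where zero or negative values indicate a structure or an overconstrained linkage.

M = 6

ground; <1,0,0>
#1 <2,0,0>
#2 <3,0,0>
#3 <4,0,0>
C:3↔0 J2 <4,0,1>
C:0↔1 J2 <4,0,2>
PS:1↔2 J2 <4,0,3>
3×3 − 2×0 − 1×3 = 6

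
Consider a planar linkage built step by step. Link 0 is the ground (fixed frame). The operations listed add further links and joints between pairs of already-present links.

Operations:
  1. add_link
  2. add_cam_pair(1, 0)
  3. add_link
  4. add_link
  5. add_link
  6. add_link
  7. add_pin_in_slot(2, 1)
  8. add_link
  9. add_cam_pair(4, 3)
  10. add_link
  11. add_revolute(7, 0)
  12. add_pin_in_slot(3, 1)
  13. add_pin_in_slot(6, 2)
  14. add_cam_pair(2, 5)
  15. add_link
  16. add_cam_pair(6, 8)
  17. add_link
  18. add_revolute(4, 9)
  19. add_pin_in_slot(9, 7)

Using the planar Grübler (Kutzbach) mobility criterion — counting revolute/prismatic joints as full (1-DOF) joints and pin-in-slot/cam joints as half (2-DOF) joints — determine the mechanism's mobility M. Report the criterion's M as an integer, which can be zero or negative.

L=1 J1=0 J2=0
add link → L=2 J1=0 J2=0
C@1,0 dof=2 J2 → L=2 J1=0 J2=1
add link → L=3 J1=0 J2=1
add link → L=4 J1=0 J2=1
add link → L=5 J1=0 J2=1
add link → L=6 J1=0 J2=1
PS@2,1 dof=2 J2 → L=6 J1=0 J2=2
add link → L=7 J1=0 J2=2
C@4,3 dof=2 J2 → L=7 J1=0 J2=3
add link → L=8 J1=0 J2=3
R@7,0 dof=1 J1 → L=8 J1=1 J2=3
PS@3,1 dof=2 J2 → L=8 J1=1 J2=4
PS@6,2 dof=2 J2 → L=8 J1=1 J2=5
C@2,5 dof=2 J2 → L=8 J1=1 J2=6
add link → L=9 J1=1 J2=6
C@6,8 dof=2 J2 → L=9 J1=1 J2=7
add link → L=10 J1=1 J2=7
R@4,9 dof=1 J1 → L=10 J1=2 J2=7
PS@9,7 dof=2 J2 → L=10 J1=2 J2=8
M=3(L−1)−2J1−J2=3·9−2·2−8=15

M = 15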